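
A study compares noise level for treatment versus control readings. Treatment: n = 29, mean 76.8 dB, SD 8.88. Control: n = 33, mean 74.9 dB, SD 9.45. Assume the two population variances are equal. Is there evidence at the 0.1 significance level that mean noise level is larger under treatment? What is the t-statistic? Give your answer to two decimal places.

0.81

Let group 1 = treatment, group 2 = control. H0: μ_1 = μ_2; H1: μ_1 > μ_2 (two-sample pooled-variance t-test, right-tailed).
s_p² = [(29−1)·8.88² + (33−1)·9.45²]/(29+33−2) = 84.4267
t = (76.8 − 74.9)/√[84.4267·(1/29 + 1/33)] = 0.81
df = n₁ + n₂ − 2 = 60
p-value = P(T ≥ 0.81) ≈ 0.2099
Since p ≈ 0.2099 > α = 0.1, fail to reject H0; the evidence is not statistically significant.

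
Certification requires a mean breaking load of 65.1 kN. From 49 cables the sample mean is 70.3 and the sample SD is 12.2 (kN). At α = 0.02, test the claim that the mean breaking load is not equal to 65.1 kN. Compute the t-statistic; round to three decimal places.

2.984

H0: μ = 65.1; H1: μ ≠ 65.1 (one-sample t-test, two-sided).
t = (x̄ − μ₀)/(s/√n) = (70.3 − 65.1)/(12.2/√49) = 2.984
df = n − 1 = 48
Two-sided p-value ≈ 0.0045
Since p ≈ 0.0045 < α = 0.02, reject H0; the data support H1.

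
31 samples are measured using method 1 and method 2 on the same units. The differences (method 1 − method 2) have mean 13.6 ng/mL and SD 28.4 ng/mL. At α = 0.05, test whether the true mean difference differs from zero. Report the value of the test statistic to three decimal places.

2.666

H0: μ_d = 0; H1: μ_d ≠ 0 (paired t-test on the differences, two-sided).
t = d̄/(s_d/√n) = 13.6/(28.4/√31) = 2.666
df = n − 1 = 30
Two-sided p-value ≈ 0.012
Since p ≈ 0.012 < α = 0.05, reject H0; the data support H1.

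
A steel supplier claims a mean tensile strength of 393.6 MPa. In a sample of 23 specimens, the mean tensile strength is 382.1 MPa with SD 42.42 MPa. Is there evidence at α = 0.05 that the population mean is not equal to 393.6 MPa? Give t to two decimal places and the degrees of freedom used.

H0: μ = 393.6; H1: μ ≠ 393.6 (one-sample t-test, two-sided).
t = (x̄ − μ₀)/(s/√n) = (382.1 − 393.6)/(42.42/√23) = -1.30
df = n − 1 = 22
Two-sided p-value ≈ 0.2070
Since p ≈ 0.2070 > α = 0.05, fail to reject H0; the evidence is not statistically significant.

t = -1.30, df = 22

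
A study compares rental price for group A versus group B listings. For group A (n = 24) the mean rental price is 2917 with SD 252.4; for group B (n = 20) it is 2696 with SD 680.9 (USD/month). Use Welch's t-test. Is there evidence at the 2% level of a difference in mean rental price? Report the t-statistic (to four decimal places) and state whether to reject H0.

t = 1.3749; fail to reject H0

Let group 1 = group A, group 2 = group B. H0: μ_1 = μ_2; H1: μ_1 ≠ μ_2 (Welch's two-sample t-test, two-sided).
t = (x̄_1 − x̄_2)/√(s_1²/n_1 + s_2²/n_2) = (2917 − 2696)/√(252.4²/24 + 680.9²/20) = 1.3749
Welch–Satterthwaite df ≈ 23.35
Two-sided p-value ≈ 0.182
Since p ≈ 0.182 > α = 0.02, fail to reject H0; the data do not provide sufficient evidence against H0.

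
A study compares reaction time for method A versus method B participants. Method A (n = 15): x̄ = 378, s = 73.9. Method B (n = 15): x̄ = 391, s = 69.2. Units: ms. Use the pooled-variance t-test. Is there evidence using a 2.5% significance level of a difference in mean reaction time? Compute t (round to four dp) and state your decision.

t = -0.4973; fail to reject H0

Let group 1 = method A, group 2 = method B. H0: μ_1 = μ_2; H1: μ_1 ≠ μ_2 (two-sample pooled-variance t-test, two-sided).
s_p² = [(15−1)·73.9² + (15−1)·69.2²]/(15+15−2) = 5124.93
t = (378 − 391)/√[5124.93·(1/15 + 1/15)] = -0.4973
df = n₁ + n₂ − 2 = 28
Two-sided p-value ≈ 0.623
Since p ≈ 0.623 > α = 0.025, fail to reject H0; the data do not provide sufficient evidence against H0.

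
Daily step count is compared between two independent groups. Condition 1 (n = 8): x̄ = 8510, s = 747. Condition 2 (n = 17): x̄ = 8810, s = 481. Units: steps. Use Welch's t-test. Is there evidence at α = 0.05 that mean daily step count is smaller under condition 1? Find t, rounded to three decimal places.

-1.039

Let group 1 = condition 1, group 2 = condition 2. H0: μ_1 = μ_2; H1: μ_1 < μ_2 (Welch's two-sample t-test, left-tailed).
t = (x̄_1 − x̄_2)/√(s_1²/n_1 + s_2²/n_2) = (8510 − 8810)/√(747²/8 + 481²/17) = -1.039
Welch–Satterthwaite df ≈ 9.83
p-value = P(T ≤ -1.039) ≈ 0.162
Since p ≈ 0.162 > α = 0.05, fail to reject H0; the evidence is not statistically significant.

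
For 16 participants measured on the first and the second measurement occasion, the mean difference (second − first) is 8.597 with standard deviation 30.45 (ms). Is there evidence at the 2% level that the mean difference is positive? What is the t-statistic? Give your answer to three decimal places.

1.129

H0: μ_d = 0; H1: μ_d > 0 (paired t-test on the differences, right-tailed).
t = d̄/(s_d/√n) = 8.597/(30.45/√16) = 1.129
df = n − 1 = 15
p-value = P(T ≥ 1.129) ≈ 0.1382
Since p ≈ 0.1382 > α = 0.02, fail to reject H0; the evidence is not statistically significant.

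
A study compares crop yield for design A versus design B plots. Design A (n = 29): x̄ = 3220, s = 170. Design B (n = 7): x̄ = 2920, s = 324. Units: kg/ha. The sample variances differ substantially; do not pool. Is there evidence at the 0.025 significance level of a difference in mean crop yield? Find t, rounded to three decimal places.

2.372

Let group 1 = design A, group 2 = design B. H0: μ_1 = μ_2; H1: μ_1 ≠ μ_2 (Welch's two-sample t-test, two-sided).
t = (x̄_1 − x̄_2)/√(s_1²/n_1 + s_2²/n_2) = (3220 − 2920)/√(170²/29 + 324²/7) = 2.372
Welch–Satterthwaite df ≈ 6.82
Two-sided p-value ≈ 0.050
Since p ≈ 0.050 > α = 0.025, fail to reject H0; the data do not provide sufficient evidence against H0.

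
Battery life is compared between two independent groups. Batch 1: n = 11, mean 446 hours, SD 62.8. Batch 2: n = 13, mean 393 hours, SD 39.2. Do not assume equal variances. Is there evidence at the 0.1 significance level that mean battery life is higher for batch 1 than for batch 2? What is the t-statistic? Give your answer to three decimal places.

Let group 1 = batch 1, group 2 = batch 2. H0: μ_1 = μ_2; H1: μ_1 > μ_2 (Welch's two-sample t-test, right-tailed).
t = (x̄_1 − x̄_2)/√(s_1²/n_1 + s_2²/n_2) = (446 − 393)/√(62.8²/11 + 39.2²/13) = 2.427
Welch–Satterthwaite df ≈ 16.21
p-value = P(T ≥ 2.427) ≈ 0.0136
Since p ≈ 0.0136 < α = 0.1, reject H0; the data support H1.

2.427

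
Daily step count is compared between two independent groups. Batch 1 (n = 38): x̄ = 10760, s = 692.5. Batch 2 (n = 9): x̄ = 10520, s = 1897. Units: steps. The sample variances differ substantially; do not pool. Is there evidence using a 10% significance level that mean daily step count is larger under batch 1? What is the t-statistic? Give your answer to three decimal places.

Let group 1 = batch 1, group 2 = batch 2. H0: μ_1 = μ_2; H1: μ_1 > μ_2 (Welch's two-sample t-test, right-tailed).
t = (x̄_1 − x̄_2)/√(s_1²/n_1 + s_2²/n_2) = (10760 − 10520)/√(692.5²/38 + 1897²/9) = 0.374
Welch–Satterthwaite df ≈ 8.51
p-value = P(T ≥ 0.374) ≈ 0.359
Since p ≈ 0.359 > α = 0.1, fail to reject H0; the evidence is not statistically significant.

0.374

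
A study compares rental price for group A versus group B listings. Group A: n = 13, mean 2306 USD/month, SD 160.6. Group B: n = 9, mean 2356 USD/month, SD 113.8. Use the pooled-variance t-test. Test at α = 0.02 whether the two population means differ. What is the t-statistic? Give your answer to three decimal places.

-0.802

Let group 1 = group A, group 2 = group B. H0: μ_1 = μ_2; H1: μ_1 ≠ μ_2 (two-sample pooled-variance t-test, two-sided).
s_p² = [(13−1)·160.6² + (9−1)·113.8²]/(13+9−2) = 20655.6
t = (2306 − 2356)/√[20655.6·(1/13 + 1/9)] = -0.802
df = n₁ + n₂ − 2 = 20
Two-sided p-value ≈ 0.432
Since p ≈ 0.432 > α = 0.02, fail to reject H0; the evidence is not statistically significant.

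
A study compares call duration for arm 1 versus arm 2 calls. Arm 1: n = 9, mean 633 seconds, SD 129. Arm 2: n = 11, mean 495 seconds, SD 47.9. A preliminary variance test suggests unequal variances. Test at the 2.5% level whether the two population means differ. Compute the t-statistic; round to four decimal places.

3.0423

Let group 1 = arm 1, group 2 = arm 2. H0: μ_1 = μ_2; H1: μ_1 ≠ μ_2 (Welch's two-sample t-test, two-sided).
t = (x̄_1 − x̄_2)/√(s_1²/n_1 + s_2²/n_2) = (633 − 495)/√(129²/9 + 47.9²/11) = 3.0423
Welch–Satterthwaite df ≈ 9.81
Two-sided p-value ≈ 0.0127
Since p ≈ 0.0127 < α = 0.025, reject H0; the data support H1.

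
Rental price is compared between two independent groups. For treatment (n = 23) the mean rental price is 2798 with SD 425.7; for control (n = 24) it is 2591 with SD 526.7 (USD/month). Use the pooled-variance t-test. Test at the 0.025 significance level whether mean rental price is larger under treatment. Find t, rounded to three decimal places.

1.478

Let group 1 = treatment, group 2 = control. H0: μ_1 = μ_2; H1: μ_1 > μ_2 (two-sample pooled-variance t-test, right-tailed).
s_p² = [(23−1)·425.7² + (24−1)·526.7²]/(23+24−2) = 230385
t = (2798 − 2591)/√[230385·(1/23 + 1/24)] = 1.478
df = n₁ + n₂ − 2 = 45
p-value = P(T ≥ 1.478) ≈ 0.0732
Since p ≈ 0.0732 > α = 0.025, fail to reject H0; the data do not provide sufficient evidence against H0.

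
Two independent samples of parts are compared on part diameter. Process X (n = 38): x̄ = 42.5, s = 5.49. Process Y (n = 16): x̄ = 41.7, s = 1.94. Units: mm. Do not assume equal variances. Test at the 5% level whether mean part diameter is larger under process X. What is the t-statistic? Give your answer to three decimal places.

Let group 1 = process X, group 2 = process Y. H0: μ_1 = μ_2; H1: μ_1 > μ_2 (Welch's two-sample t-test, right-tailed).
t = (x̄_1 − x̄_2)/√(s_1²/n_1 + s_2²/n_2) = (42.5 − 41.7)/√(5.49²/38 + 1.94²/16) = 0.789
Welch–Satterthwaite df ≈ 51.11
p-value = P(T ≥ 0.789) ≈ 0.217
Since p ≈ 0.217 > α = 0.05, fail to reject H0; the evidence is not statistically significant.

0.789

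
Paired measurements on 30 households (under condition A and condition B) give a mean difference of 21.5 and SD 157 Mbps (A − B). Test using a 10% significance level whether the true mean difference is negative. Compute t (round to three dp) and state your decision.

H0: μ_d = 0; H1: μ_d < 0 (paired t-test on the differences, left-tailed).
t = d̄/(s_d/√n) = 21.5/(157/√30) = 0.750
df = n − 1 = 29
p-value = P(T ≤ 0.750) ≈ 0.7704
Since p ≈ 0.7704 > α = 0.1, fail to reject H0; the data do not provide sufficient evidence against H0.

t = 0.750; fail to reject H0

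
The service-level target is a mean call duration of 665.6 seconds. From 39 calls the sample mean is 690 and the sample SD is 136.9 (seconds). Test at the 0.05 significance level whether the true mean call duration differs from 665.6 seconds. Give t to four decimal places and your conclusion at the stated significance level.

H0: μ = 665.6; H1: μ ≠ 665.6 (one-sample t-test, two-sided).
t = (x̄ − μ₀)/(s/√n) = (690 − 665.6)/(136.9/√39) = 1.1131
df = n − 1 = 38
Two-sided p-value ≈ 0.273
Since p ≈ 0.273 > α = 0.05, fail to reject H0; the evidence is not statistically significant.

t = 1.1131; fail to reject H0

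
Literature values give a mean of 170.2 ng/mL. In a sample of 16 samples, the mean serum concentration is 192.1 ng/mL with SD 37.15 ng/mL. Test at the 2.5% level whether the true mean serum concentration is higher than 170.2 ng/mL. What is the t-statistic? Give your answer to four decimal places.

H0: μ = 170.2; H1: μ > 170.2 (one-sample t-test, right-tailed).
t = (x̄ − μ₀)/(s/√n) = (192.1 − 170.2)/(37.15/√16) = 2.3580
df = n − 1 = 15
p-value = P(T ≥ 2.3580) ≈ 0.0162
Since p ≈ 0.0162 < α = 0.025, reject H0; the data support H1.

2.3580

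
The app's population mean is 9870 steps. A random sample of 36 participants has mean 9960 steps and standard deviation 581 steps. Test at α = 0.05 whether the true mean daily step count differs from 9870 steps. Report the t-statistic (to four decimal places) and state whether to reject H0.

t = 0.9294; fail to reject H0

H0: μ = 9870; H1: μ ≠ 9870 (one-sample t-test, two-sided).
t = (x̄ − μ₀)/(s/√n) = (9960 − 9870)/(581/√36) = 0.9294
df = n − 1 = 35
Two-sided p-value ≈ 0.359
Since p ≈ 0.359 > α = 0.05, fail to reject H0; the data do not provide sufficient evidence against H0.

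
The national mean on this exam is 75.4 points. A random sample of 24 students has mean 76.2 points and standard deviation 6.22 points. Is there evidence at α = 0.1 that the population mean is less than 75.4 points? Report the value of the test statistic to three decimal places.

H0: μ = 75.4; H1: μ < 75.4 (one-sample t-test, left-tailed).
t = (x̄ − μ₀)/(s/√n) = (76.2 − 75.4)/(6.22/√24) = 0.630
df = n − 1 = 23
p-value = P(T ≤ 0.630) ≈ 0.7326
Since p ≈ 0.7326 > α = 0.1, fail to reject H0; the data do not provide sufficient evidence against H0.

0.630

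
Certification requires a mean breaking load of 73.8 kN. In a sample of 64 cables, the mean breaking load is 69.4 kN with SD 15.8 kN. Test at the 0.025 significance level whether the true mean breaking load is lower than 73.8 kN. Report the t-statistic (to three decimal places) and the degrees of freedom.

t = -2.228, df = 63

H0: μ = 73.8; H1: μ < 73.8 (one-sample t-test, left-tailed).
t = (x̄ − μ₀)/(s/√n) = (69.4 − 73.8)/(15.8/√64) = -2.228
df = n − 1 = 63
p-value = P(T ≤ -2.228) ≈ 0.0147
Since p ≈ 0.0147 < α = 0.025, reject H0; the data support H1.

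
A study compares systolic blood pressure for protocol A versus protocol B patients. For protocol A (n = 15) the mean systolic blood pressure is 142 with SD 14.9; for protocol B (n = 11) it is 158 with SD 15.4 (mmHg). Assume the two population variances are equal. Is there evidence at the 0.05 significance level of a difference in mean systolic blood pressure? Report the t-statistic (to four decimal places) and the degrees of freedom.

t = -2.6675, df = 24

Let group 1 = protocol A, group 2 = protocol B. H0: μ_1 = μ_2; H1: μ_1 ≠ μ_2 (two-sample pooled-variance t-test, two-sided).
s_p² = [(15−1)·14.9² + (11−1)·15.4²]/(15+11−2) = 228.323
t = (142 − 158)/√[228.323·(1/15 + 1/11)] = -2.6675
df = n₁ + n₂ − 2 = 24
Two-sided p-value ≈ 0.0135
Since p ≈ 0.0135 < α = 0.05, reject H0; the data support H1.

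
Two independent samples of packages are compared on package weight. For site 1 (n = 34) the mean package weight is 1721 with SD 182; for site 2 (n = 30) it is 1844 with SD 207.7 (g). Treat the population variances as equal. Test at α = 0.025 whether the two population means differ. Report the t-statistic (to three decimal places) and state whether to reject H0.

Let group 1 = site 1, group 2 = site 2. H0: μ_1 = μ_2; H1: μ_1 ≠ μ_2 (two-sample pooled-variance t-test, two-sided).
s_p² = [(34−1)·182² + (30−1)·207.7²]/(34+30−2) = 37808.6
t = (1721 − 1844)/√[37808.6·(1/34 + 1/30)] = -2.525
df = n₁ + n₂ − 2 = 62
Two-sided p-value ≈ 0.0141
Since p ≈ 0.0141 < α = 0.025, reject H0; the data support H1.

t = -2.525; reject H0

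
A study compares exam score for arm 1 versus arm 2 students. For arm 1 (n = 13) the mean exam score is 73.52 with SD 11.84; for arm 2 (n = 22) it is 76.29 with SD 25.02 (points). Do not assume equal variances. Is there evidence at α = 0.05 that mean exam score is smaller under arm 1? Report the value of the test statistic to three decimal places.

Let group 1 = arm 1, group 2 = arm 2. H0: μ_1 = μ_2; H1: μ_1 < μ_2 (Welch's two-sample t-test, left-tailed).
t = (x̄_1 − x̄_2)/√(s_1²/n_1 + s_2²/n_2) = (73.52 − 76.29)/√(11.84²/13 + 25.02²/22) = -0.442
Welch–Satterthwaite df ≈ 31.91
p-value = P(T ≤ -0.442) ≈ 0.3307
Since p ≈ 0.3307 > α = 0.05, fail to reject H0; the evidence is not statistically significant.

-0.442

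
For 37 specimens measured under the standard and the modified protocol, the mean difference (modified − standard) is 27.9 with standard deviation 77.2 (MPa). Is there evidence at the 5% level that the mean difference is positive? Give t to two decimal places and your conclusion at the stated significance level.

t = 2.20; reject H0

H0: μ_d = 0; H1: μ_d > 0 (paired t-test on the differences, right-tailed).
t = d̄/(s_d/√n) = 27.9/(77.2/√37) = 2.20
df = n − 1 = 36
p-value = P(T ≥ 2.20) ≈ 0.0172
Since p ≈ 0.0172 < α = 0.05, reject H0; the evidence is statistically significant.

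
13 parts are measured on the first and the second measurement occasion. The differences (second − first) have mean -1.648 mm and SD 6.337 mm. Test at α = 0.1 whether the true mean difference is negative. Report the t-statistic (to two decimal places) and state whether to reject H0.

H0: μ_d = 0; H1: μ_d < 0 (paired t-test on the differences, left-tailed).
t = d̄/(s_d/√n) = -1.648/(6.337/√13) = -0.94
df = n − 1 = 12
p-value = P(T ≤ -0.94) ≈ 0.1835
Since p ≈ 0.1835 > α = 0.1, fail to reject H0; the evidence is not statistically significant.

t = -0.94; fail to reject H0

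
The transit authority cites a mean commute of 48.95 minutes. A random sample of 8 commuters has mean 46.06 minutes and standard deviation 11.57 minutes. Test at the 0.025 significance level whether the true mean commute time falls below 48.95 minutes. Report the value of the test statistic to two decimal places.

H0: μ = 48.95; H1: μ < 48.95 (one-sample t-test, left-tailed).
t = (x̄ − μ₀)/(s/√n) = (46.06 − 48.95)/(11.57/√8) = -0.71
df = n − 1 = 7
p-value = P(T ≤ -0.71) ≈ 0.2514
Since p ≈ 0.2514 > α = 0.025, fail to reject H0; the evidence is not statistically significant.

-0.71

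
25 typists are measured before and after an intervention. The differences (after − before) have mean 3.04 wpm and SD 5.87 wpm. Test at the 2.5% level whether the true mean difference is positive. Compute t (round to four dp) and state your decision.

t = 2.5894; reject H0

H0: μ_d = 0; H1: μ_d > 0 (paired t-test on the differences, right-tailed).
t = d̄/(s_d/√n) = 3.04/(5.87/√25) = 2.5894
df = n − 1 = 24
p-value = P(T ≥ 2.5894) ≈ 0.0080
Since p ≈ 0.0080 < α = 0.025, reject H0; the data support H1.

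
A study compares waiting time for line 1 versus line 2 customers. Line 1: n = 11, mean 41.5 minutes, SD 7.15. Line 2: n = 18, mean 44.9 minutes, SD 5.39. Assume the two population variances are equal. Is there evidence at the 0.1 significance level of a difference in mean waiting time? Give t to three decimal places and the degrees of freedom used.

Let group 1 = line 1, group 2 = line 2. H0: μ_1 = μ_2; H1: μ_1 ≠ μ_2 (two-sample pooled-variance t-test, two-sided).
s_p² = [(11−1)·7.15² + (18−1)·5.39²]/(11+18−2) = 37.2263
t = (41.5 − 44.9)/√[37.2263·(1/11 + 1/18)] = -1.456
df = n₁ + n₂ − 2 = 27
Two-sided p-value ≈ 0.157
Since p ≈ 0.157 > α = 0.1, fail to reject H0; the evidence is not statistically significant.

t = -1.456, df = 27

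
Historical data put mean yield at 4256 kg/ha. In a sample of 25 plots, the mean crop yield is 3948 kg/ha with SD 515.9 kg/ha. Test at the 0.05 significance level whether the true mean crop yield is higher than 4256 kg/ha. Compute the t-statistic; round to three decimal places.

-2.985

H0: μ = 4256; H1: μ > 4256 (one-sample t-test, right-tailed).
t = (x̄ − μ₀)/(s/√n) = (3948 − 4256)/(515.9/√25) = -2.985
df = n − 1 = 24
p-value = P(T ≥ -2.985) ≈ 0.9968
Since p ≈ 0.9968 > α = 0.05, fail to reject H0; the data do not provide sufficient evidence against H0.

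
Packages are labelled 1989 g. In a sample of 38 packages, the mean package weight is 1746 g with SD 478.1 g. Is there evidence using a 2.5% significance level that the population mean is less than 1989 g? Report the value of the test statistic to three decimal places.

H0: μ = 1989; H1: μ < 1989 (one-sample t-test, left-tailed).
t = (x̄ − μ₀)/(s/√n) = (1746 − 1989)/(478.1/√38) = -3.133
df = n − 1 = 37
p-value = P(T ≤ -3.133) ≈ 0.0017
Since p ≈ 0.0017 < α = 0.025, reject H0; the evidence is statistically significant.

-3.133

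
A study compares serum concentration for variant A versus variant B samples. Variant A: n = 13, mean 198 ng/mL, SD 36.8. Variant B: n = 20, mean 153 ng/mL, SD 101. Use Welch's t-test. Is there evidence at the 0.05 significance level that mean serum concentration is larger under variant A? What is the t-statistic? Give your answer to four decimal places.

1.8157

Let group 1 = variant A, group 2 = variant B. H0: μ_1 = μ_2; H1: μ_1 > μ_2 (Welch's two-sample t-test, right-tailed).
t = (x̄_1 − x̄_2)/√(s_1²/n_1 + s_2²/n_2) = (198 − 153)/√(36.8²/13 + 101²/20) = 1.8157
Welch–Satterthwaite df ≈ 25.85
p-value = P(T ≥ 1.8157) ≈ 0.0405
Since p ≈ 0.0405 < α = 0.05, reject H0; the data support H1.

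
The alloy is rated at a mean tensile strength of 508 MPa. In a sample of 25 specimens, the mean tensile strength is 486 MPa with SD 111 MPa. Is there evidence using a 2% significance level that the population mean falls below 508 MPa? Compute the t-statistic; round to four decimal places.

-0.9910

H0: μ = 508; H1: μ < 508 (one-sample t-test, left-tailed).
t = (x̄ − μ₀)/(s/√n) = (486 − 508)/(111/√25) = -0.9910
df = n − 1 = 24
p-value = P(T ≤ -0.9910) ≈ 0.166
Since p ≈ 0.166 > α = 0.02, fail to reject H0; the data do not provide sufficient evidence against H0.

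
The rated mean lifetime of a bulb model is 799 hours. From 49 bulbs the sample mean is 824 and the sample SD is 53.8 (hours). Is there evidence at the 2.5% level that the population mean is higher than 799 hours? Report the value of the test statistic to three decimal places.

H0: μ = 799; H1: μ > 799 (one-sample t-test, right-tailed).
t = (x̄ − μ₀)/(s/√n) = (824 − 799)/(53.8/√49) = 3.253
df = n − 1 = 48
p-value = P(T ≥ 3.253) ≈ 0.001
Since p ≈ 0.001 < α = 0.025, reject H0; the data support H1.

3.253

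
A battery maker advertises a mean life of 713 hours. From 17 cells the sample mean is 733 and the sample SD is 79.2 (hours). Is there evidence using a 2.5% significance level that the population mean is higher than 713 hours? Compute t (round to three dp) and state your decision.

t = 1.041; fail to reject H0

H0: μ = 713; H1: μ > 713 (one-sample t-test, right-tailed).
t = (x̄ − μ₀)/(s/√n) = (733 − 713)/(79.2/√17) = 1.041
df = n − 1 = 16
p-value = P(T ≥ 1.041) ≈ 0.1566
Since p ≈ 0.1566 > α = 0.025, fail to reject H0; the data do not provide sufficient evidence against H0.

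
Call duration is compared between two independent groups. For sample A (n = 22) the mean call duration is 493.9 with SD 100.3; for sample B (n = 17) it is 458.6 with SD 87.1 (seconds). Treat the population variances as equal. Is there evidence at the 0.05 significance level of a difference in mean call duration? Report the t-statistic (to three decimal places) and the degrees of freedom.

Let group 1 = sample A, group 2 = sample B. H0: μ_1 = μ_2; H1: μ_1 ≠ μ_2 (two-sample pooled-variance t-test, two-sided).
s_p² = [(22−1)·100.3² + (17−1)·87.1²]/(22+17−2) = 8990.39
t = (493.9 − 458.6)/√[8990.39·(1/22 + 1/17)] = 1.153
df = n₁ + n₂ − 2 = 37
Two-sided p-value ≈ 0.256
Since p ≈ 0.256 > α = 0.05, fail to reject H0; the data do not provide sufficient evidence against H0.

t = 1.153, df = 37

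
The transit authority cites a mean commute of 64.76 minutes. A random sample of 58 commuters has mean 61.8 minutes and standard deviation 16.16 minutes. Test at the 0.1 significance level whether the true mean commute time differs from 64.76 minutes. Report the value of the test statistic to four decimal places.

H0: μ = 64.76; H1: μ ≠ 64.76 (one-sample t-test, two-sided).
t = (x̄ − μ₀)/(s/√n) = (61.8 − 64.76)/(16.16/√58) = -1.3950
df = n − 1 = 57
Two-sided p-value ≈ 0.1684
Since p ≈ 0.1684 > α = 0.1, fail to reject H0; the evidence is not statistically significant.

-1.3950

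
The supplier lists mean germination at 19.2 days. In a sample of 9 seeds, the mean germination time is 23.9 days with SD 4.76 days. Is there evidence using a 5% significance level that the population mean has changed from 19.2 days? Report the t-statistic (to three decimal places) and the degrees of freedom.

t = 2.962, df = 8

H0: μ = 19.2; H1: μ ≠ 19.2 (one-sample t-test, two-sided).
t = (x̄ − μ₀)/(s/√n) = (23.9 − 19.2)/(4.76/√9) = 2.962
df = n − 1 = 8
Two-sided p-value ≈ 0.018
Since p ≈ 0.018 < α = 0.05, reject H0; the data support H1.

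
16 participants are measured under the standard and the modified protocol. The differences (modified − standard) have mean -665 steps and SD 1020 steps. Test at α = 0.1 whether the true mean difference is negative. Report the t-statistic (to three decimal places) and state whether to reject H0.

t = -2.608; reject H0

H0: μ_d = 0; H1: μ_d < 0 (paired t-test on the differences, left-tailed).
t = d̄/(s_d/√n) = -665/(1020/√16) = -2.608
df = n − 1 = 15
p-value = P(T ≤ -2.608) ≈ 0.010
Since p ≈ 0.010 < α = 0.1, reject H0; the evidence is statistically significant.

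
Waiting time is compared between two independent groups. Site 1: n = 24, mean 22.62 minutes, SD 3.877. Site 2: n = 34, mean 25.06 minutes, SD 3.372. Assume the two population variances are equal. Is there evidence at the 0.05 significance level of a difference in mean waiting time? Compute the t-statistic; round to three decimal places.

Let group 1 = site 1, group 2 = site 2. H0: μ_1 = μ_2; H1: μ_1 ≠ μ_2 (two-sample pooled-variance t-test, two-sided).
s_p² = [(24−1)·3.877² + (34−1)·3.372²]/(24+34−2) = 12.8739
t = (22.62 − 25.06)/√[12.8739·(1/24 + 1/34)] = -2.551
df = n₁ + n₂ − 2 = 56
Two-sided p-value ≈ 0.014
Since p ≈ 0.014 < α = 0.05, reject H0; the evidence is statistically significant.

-2.551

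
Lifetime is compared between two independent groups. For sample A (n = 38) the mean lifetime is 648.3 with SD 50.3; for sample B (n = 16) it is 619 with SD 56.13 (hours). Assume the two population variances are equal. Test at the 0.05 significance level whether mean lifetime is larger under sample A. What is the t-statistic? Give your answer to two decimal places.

1.89

Let group 1 = sample A, group 2 = sample B. H0: μ_1 = μ_2; H1: μ_1 > μ_2 (two-sample pooled-variance t-test, right-tailed).
s_p² = [(38−1)·50.3² + (16−1)·56.13²]/(38+16−2) = 2709.08
t = (648.3 − 619)/√[2709.08·(1/38 + 1/16)] = 1.89
df = n₁ + n₂ − 2 = 52
p-value = P(T ≥ 1.89) ≈ 0.032
Since p ≈ 0.032 < α = 0.05, reject H0; the data support H1.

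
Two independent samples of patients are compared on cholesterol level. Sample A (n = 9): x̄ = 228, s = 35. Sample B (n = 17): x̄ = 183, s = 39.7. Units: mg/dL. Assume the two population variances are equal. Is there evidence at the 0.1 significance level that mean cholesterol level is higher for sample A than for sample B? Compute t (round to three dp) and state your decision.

t = 2.858; reject H0

Let group 1 = sample A, group 2 = sample B. H0: μ_1 = μ_2; H1: μ_1 > μ_2 (two-sample pooled-variance t-test, right-tailed).
s_p² = [(9−1)·35² + (17−1)·39.7²]/(9+17−2) = 1459.06
t = (228 − 183)/√[1459.06·(1/9 + 1/17)] = 2.858
df = n₁ + n₂ − 2 = 24
p-value = P(T ≥ 2.858) ≈ 0.004
Since p ≈ 0.004 < α = 0.1, reject H0; the evidence is statistically significant.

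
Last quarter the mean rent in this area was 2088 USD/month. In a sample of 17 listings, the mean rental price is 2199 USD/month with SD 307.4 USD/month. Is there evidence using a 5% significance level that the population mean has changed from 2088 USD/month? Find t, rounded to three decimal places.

1.489

H0: μ = 2088; H1: μ ≠ 2088 (one-sample t-test, two-sided).
t = (x̄ − μ₀)/(s/√n) = (2199 − 2088)/(307.4/√17) = 1.489
df = n − 1 = 16
Two-sided p-value ≈ 0.1560
Since p ≈ 0.1560 > α = 0.05, fail to reject H0; the data do not provide sufficient evidence against H0.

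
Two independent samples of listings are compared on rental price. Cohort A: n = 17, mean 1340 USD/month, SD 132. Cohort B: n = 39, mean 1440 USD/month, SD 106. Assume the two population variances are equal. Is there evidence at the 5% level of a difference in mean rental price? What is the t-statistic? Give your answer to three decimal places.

-3.010

Let group 1 = cohort A, group 2 = cohort B. H0: μ_1 = μ_2; H1: μ_1 ≠ μ_2 (two-sample pooled-variance t-test, two-sided).
s_p² = [(17−1)·132² + (39−1)·106²]/(17+39−2) = 13069.5
t = (1340 − 1440)/√[13069.5·(1/17 + 1/39)] = -3.010
df = n₁ + n₂ − 2 = 54
Two-sided p-value ≈ 0.0040
Since p ≈ 0.0040 < α = 0.05, reject H0; the data support H1.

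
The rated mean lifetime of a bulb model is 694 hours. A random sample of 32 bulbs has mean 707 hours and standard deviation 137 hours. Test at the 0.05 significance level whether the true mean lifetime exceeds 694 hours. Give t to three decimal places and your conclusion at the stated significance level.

t = 0.537; fail to reject H0

H0: μ = 694; H1: μ > 694 (one-sample t-test, right-tailed).
t = (x̄ − μ₀)/(s/√n) = (707 − 694)/(137/√32) = 0.537
df = n − 1 = 31
p-value = P(T ≥ 0.537) ≈ 0.2976
Since p ≈ 0.2976 > α = 0.05, fail to reject H0; the data do not provide sufficient evidence against H0.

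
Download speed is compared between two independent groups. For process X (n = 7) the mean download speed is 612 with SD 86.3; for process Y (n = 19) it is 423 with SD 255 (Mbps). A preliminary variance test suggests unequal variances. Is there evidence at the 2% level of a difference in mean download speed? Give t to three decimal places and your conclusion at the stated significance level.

Let group 1 = process X, group 2 = process Y. H0: μ_1 = μ_2; H1: μ_1 ≠ μ_2 (Welch's two-sample t-test, two-sided).
t = (x̄_1 − x̄_2)/√(s_1²/n_1 + s_2²/n_2) = (612 − 423)/√(86.3²/7 + 255²/19) = 2.822
Welch–Satterthwaite df ≈ 23.98
Two-sided p-value ≈ 0.0094
Since p ≈ 0.0094 < α = 0.02, reject H0; the evidence is statistically significant.

t = 2.822; reject H0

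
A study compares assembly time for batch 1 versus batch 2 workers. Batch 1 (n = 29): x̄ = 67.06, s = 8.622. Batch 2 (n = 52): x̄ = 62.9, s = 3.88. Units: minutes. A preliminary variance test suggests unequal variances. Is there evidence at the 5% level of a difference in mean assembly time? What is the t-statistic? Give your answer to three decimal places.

Let group 1 = batch 1, group 2 = batch 2. H0: μ_1 = μ_2; H1: μ_1 ≠ μ_2 (Welch's two-sample t-test, two-sided).
t = (x̄_1 − x̄_2)/√(s_1²/n_1 + s_2²/n_2) = (67.06 − 62.9)/√(8.622²/29 + 3.88²/52) = 2.463
Welch–Satterthwaite df ≈ 34.44
Two-sided p-value ≈ 0.019
Since p ≈ 0.019 < α = 0.05, reject H0; the evidence is statistically significant.

2.463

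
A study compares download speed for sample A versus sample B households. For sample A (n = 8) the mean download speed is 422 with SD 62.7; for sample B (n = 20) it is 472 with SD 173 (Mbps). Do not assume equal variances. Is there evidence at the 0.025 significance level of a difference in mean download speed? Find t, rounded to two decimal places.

-1.12

Let group 1 = sample A, group 2 = sample B. H0: μ_1 = μ_2; H1: μ_1 ≠ μ_2 (Welch's two-sample t-test, two-sided).
t = (x̄_1 − x̄_2)/√(s_1²/n_1 + s_2²/n_2) = (422 − 472)/√(62.7²/8 + 173²/20) = -1.12
Welch–Satterthwaite df ≈ 25.94
Two-sided p-value ≈ 0.2724
Since p ≈ 0.2724 > α = 0.025, fail to reject H0; the evidence is not statistically significant.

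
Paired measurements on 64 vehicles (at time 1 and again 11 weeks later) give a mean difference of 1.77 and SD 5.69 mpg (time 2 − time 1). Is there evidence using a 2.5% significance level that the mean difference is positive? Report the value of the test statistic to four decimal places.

H0: μ_d = 0; H1: μ_d > 0 (paired t-test on the differences, right-tailed).
t = d̄/(s_d/√n) = 1.77/(5.69/√64) = 2.4886
df = n − 1 = 63
p-value = P(T ≥ 2.4886) ≈ 0.0077
Since p ≈ 0.0077 < α = 0.025, reject H0; the data support H1.

2.4886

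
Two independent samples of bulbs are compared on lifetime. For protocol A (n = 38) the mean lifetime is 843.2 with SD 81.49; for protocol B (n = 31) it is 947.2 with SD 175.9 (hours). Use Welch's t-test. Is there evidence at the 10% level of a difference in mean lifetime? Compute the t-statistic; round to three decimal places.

Let group 1 = protocol A, group 2 = protocol B. H0: μ_1 = μ_2; H1: μ_1 ≠ μ_2 (Welch's two-sample t-test, two-sided).
t = (x̄_1 − x̄_2)/√(s_1²/n_1 + s_2²/n_2) = (843.2 − 947.2)/√(81.49²/38 + 175.9²/31) = -3.037
Welch–Satterthwaite df ≈ 40.42
Two-sided p-value ≈ 0.0042
Since p ≈ 0.0042 < α = 0.1, reject H0; the data support H1.

-3.037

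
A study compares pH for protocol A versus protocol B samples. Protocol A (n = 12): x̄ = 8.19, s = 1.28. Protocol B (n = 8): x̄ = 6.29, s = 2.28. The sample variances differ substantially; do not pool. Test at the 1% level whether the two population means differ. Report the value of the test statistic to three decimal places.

Let group 1 = protocol A, group 2 = protocol B. H0: μ_1 = μ_2; H1: μ_1 ≠ μ_2 (Welch's two-sample t-test, two-sided).
t = (x̄_1 − x̄_2)/√(s_1²/n_1 + s_2²/n_2) = (8.19 − 6.29)/√(1.28²/12 + 2.28²/8) = 2.143
Welch–Satterthwaite df ≈ 9.97
Two-sided p-value ≈ 0.058
Since p ≈ 0.058 > α = 0.01, fail to reject H0; the data do not provide sufficient evidence against H0.

2.143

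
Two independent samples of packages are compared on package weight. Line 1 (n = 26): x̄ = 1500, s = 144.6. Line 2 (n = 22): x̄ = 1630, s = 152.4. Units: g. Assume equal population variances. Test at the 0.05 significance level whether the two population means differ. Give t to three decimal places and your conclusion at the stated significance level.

t = -3.028; reject H0

Let group 1 = line 1, group 2 = line 2. H0: μ_1 = μ_2; H1: μ_1 ≠ μ_2 (two-sample pooled-variance t-test, two-sided).
s_p² = [(26−1)·144.6² + (22−1)·152.4²]/(26+22−2) = 21966.7
t = (1500 − 1630)/√[21966.7·(1/26 + 1/22)] = -3.028
df = n₁ + n₂ − 2 = 46
Two-sided p-value ≈ 0.004
Since p ≈ 0.004 < α = 0.05, reject H0; the data support H1.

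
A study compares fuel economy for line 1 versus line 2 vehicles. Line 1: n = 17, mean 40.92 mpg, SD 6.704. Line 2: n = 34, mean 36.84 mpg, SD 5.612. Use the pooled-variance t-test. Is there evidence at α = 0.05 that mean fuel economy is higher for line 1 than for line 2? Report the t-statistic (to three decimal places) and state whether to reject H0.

t = 2.293; reject H0

Let group 1 = line 1, group 2 = line 2. H0: μ_1 = μ_2; H1: μ_1 > μ_2 (two-sample pooled-variance t-test, right-tailed).
s_p² = [(17−1)·6.704² + (34−1)·5.612²]/(17+34−2) = 35.8861
t = (40.92 − 36.84)/√[35.8861·(1/17 + 1/34)] = 2.293
df = n₁ + n₂ − 2 = 49
p-value = P(T ≥ 2.293) ≈ 0.013
Since p ≈ 0.013 < α = 0.05, reject H0; the evidence is statistically significant.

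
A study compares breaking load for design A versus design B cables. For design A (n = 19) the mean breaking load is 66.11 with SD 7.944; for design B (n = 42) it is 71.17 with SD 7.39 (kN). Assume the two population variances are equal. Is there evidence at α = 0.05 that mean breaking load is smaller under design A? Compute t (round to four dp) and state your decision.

t = -2.4198; reject H0

Let group 1 = design A, group 2 = design B. H0: μ_1 = μ_2; H1: μ_1 < μ_2 (two-sample pooled-variance t-test, left-tailed).
s_p² = [(19−1)·7.944² + (42−1)·7.39²]/(19+42−2) = 57.2038
t = (66.11 − 71.17)/√[57.2038·(1/19 + 1/42)] = -2.4198
df = n₁ + n₂ − 2 = 59
p-value = P(T ≤ -2.4198) ≈ 0.0093
Since p ≈ 0.0093 < α = 0.05, reject H0; the data support H1.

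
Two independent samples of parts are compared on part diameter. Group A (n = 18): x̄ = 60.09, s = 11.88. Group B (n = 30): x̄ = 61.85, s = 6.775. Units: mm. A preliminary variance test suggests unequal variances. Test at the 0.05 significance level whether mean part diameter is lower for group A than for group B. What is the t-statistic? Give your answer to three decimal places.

Let group 1 = group A, group 2 = group B. H0: μ_1 = μ_2; H1: μ_1 < μ_2 (Welch's two-sample t-test, left-tailed).
t = (x̄_1 − x̄_2)/√(s_1²/n_1 + s_2²/n_2) = (60.09 − 61.85)/√(11.88²/18 + 6.775²/30) = -0.575
Welch–Satterthwaite df ≈ 23.75
p-value = P(T ≤ -0.575) ≈ 0.285
Since p ≈ 0.285 > α = 0.05, fail to reject H0; the evidence is not statistically significant.

-0.575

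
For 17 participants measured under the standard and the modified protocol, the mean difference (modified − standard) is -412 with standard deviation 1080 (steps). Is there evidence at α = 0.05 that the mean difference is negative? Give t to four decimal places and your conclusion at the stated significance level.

t = -1.5729; fail to reject H0

H0: μ_d = 0; H1: μ_d < 0 (paired t-test on the differences, left-tailed).
t = d̄/(s_d/√n) = -412/(1080/√17) = -1.5729
df = n − 1 = 16
p-value = P(T ≤ -1.5729) ≈ 0.068
Since p ≈ 0.068 > α = 0.05, fail to reject H0; the evidence is not statistically significant.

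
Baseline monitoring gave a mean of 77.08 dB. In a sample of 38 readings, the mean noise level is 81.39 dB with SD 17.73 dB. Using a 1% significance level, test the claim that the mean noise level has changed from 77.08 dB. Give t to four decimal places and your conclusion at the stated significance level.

H0: μ = 77.08; H1: μ ≠ 77.08 (one-sample t-test, two-sided).
t = (x̄ − μ₀)/(s/√n) = (81.39 − 77.08)/(17.73/√38) = 1.4985
df = n − 1 = 37
Two-sided p-value ≈ 0.142
Since p ≈ 0.142 > α = 0.01, fail to reject H0; the data do not provide sufficient evidence against H0.

t = 1.4985; fail to reject H0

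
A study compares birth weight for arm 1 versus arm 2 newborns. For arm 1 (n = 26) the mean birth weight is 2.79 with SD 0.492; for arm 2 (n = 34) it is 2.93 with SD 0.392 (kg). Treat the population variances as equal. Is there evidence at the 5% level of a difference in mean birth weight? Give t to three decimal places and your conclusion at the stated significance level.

t = -1.227; fail to reject H0

Let group 1 = arm 1, group 2 = arm 2. H0: μ_1 = μ_2; H1: μ_1 ≠ μ_2 (two-sample pooled-variance t-test, two-sided).
s_p² = [(26−1)·0.492² + (34−1)·0.392²]/(26+34−2) = 0.191767
t = (2.79 − 2.93)/√[0.191767·(1/26 + 1/34)] = -1.227
df = n₁ + n₂ − 2 = 58
Two-sided p-value ≈ 0.2247
Since p ≈ 0.2247 > α = 0.05, fail to reject H0; the data do not provide sufficient evidence against H0.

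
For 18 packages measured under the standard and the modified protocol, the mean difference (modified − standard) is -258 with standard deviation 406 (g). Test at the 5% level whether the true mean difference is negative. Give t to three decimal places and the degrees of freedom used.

t = -2.696, df = 17

H0: μ_d = 0; H1: μ_d < 0 (paired t-test on the differences, left-tailed).
t = d̄/(s_d/√n) = -258/(406/√18) = -2.696
df = n − 1 = 17
p-value = P(T ≤ -2.696) ≈ 0.0077
Since p ≈ 0.0077 < α = 0.05, reject H0; the data support H1.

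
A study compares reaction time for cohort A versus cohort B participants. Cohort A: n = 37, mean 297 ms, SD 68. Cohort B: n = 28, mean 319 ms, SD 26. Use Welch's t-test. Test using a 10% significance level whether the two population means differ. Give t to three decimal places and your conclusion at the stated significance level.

Let group 1 = cohort A, group 2 = cohort B. H0: μ_1 = μ_2; H1: μ_1 ≠ μ_2 (Welch's two-sample t-test, two-sided).
t = (x̄_1 − x̄_2)/√(s_1²/n_1 + s_2²/n_2) = (297 − 319)/√(68²/37 + 26²/28) = -1.802
Welch–Satterthwaite df ≈ 48.82
Two-sided p-value ≈ 0.078
Since p ≈ 0.078 < α = 0.1, reject H0; the evidence is statistically significant.

t = -1.802; reject H0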